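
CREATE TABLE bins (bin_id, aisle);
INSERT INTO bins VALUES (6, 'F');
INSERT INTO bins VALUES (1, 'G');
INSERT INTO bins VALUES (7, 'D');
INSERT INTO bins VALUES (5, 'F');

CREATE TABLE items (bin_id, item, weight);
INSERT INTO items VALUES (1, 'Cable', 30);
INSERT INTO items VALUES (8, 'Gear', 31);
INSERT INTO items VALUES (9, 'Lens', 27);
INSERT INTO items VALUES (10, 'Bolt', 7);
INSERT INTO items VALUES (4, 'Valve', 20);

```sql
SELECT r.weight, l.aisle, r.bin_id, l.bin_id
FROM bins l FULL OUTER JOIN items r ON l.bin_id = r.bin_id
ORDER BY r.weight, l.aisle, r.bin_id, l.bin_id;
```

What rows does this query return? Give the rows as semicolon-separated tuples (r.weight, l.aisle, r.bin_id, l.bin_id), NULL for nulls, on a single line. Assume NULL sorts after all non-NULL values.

(7, NULL, 10, NULL); (20, NULL, 4, NULL); (27, NULL, 9, NULL); (30, G, 1, 1); (31, NULL, 8, NULL); (NULL, D, NULL, 7); (NULL, F, NULL, 5); (NULL, F, NULL, 6)

FULL OUTER JOIN keeps every row from both sides; unmatched rows get NULL for the other side's columns.
Matching on l.bin_id = r.bin_id.
Matched pairs: 1; unmatched l rows kept: 3; unmatched r rows kept: 4.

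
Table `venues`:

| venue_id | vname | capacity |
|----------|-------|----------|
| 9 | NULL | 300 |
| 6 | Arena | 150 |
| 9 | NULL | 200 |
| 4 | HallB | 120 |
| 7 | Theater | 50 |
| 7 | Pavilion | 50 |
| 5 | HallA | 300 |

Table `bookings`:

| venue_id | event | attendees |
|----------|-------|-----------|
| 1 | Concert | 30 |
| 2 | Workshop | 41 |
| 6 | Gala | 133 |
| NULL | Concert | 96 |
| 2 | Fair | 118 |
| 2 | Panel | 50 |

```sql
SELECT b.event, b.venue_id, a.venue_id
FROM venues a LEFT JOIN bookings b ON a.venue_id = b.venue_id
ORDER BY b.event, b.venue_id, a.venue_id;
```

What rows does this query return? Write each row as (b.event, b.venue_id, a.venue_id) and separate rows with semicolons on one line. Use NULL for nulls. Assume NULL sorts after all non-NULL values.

(Gala, 6, 6); (NULL, NULL, 4); (NULL, NULL, 5); (NULL, NULL, 7); (NULL, NULL, 7); (NULL, NULL, 9); (NULL, NULL, 9)

LEFT JOIN keeps every row from `venues`; unmatched rows get NULL for `bookings`'s columns.
Matching on a.venue_id = b.venue_id. A NULL in a compared column never satisfies the condition.
- a row (venue_id=9): no match → kept, b columns NULL.
- a row (venue_id=6): matches 1 b row(s) → 1 output row(s).
- a row (venue_id=9): no match → kept, b columns NULL.
- a row (venue_id=4): no match → kept, b columns NULL.
- a row (venue_id=7): no match → kept, b columns NULL.
- a row (venue_id=7): no match → kept, b columns NULL.
- a row (venue_id=5): no match → kept, b columns NULL.
After projecting and ordering:
b.event | b.venue_id | a.venue_id
Gala | 6 | 6
NULL | NULL | 4
NULL | NULL | 5
NULL | NULL | 7
NULL | NULL | 7
NULL | NULL | 9
NULL | NULL | 9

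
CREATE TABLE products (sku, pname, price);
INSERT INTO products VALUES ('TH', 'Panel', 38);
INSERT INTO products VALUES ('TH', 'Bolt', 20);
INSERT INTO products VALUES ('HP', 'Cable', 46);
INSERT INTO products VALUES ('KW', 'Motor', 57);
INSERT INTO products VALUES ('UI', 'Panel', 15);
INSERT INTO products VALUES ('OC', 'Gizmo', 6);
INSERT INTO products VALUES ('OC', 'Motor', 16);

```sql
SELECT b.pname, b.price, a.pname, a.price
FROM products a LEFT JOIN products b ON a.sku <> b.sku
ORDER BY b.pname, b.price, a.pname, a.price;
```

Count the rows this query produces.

LEFT JOIN keeps every row from `products a`; unmatched rows get NULL for `products b`'s columns.
Matching on a.sku <> b.sku.
Matched pairs: 38; unmatched a rows kept: 0.
Total: 38 rows.

38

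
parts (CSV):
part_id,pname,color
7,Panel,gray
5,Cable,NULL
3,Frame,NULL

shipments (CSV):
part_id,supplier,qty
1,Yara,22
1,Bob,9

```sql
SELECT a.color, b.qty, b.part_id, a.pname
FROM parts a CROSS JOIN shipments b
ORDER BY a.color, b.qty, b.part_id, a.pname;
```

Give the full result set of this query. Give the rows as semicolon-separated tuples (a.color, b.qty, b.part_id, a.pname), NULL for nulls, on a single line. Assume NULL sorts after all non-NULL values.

(gray, 9, 1, Panel); (gray, 22, 1, Panel); (NULL, 9, 1, Cable); (NULL, 9, 1, Frame); (NULL, 22, 1, Cable); (NULL, 22, 1, Frame)

CROSS JOIN pairs every row of `parts` with every row of `shipments`: 3 × 2 = 6 rows.
After projecting and ordering:
a.color | b.qty | b.part_id | a.pname
gray | 9 | 1 | Panel
gray | 22 | 1 | Panel
NULL | 9 | 1 | Cable
NULL | 9 | 1 | Frame
NULL | 22 | 1 | Cable
NULL | 22 | 1 | Frame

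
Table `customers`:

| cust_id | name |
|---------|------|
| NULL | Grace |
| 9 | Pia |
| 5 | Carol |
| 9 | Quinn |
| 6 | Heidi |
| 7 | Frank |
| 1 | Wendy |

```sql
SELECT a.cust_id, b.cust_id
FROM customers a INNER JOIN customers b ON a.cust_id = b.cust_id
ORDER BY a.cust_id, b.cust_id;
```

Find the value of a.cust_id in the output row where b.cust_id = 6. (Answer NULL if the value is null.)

6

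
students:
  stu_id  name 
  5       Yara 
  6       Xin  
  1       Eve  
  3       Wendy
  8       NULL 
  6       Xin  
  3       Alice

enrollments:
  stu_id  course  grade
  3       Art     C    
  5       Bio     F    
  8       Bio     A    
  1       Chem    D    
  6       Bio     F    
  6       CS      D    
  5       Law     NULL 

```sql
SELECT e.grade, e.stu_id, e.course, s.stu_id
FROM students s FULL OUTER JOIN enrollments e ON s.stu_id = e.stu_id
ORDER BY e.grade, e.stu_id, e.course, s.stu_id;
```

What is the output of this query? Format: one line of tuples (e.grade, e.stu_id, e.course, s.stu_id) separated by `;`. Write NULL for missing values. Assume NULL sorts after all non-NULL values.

FULL OUTER JOIN keeps every row from both sides; unmatched rows get NULL for the other side's columns.
Matching on s.stu_id = e.stu_id.
- stu_id=5: 2 matching e row(s), so 2 row(s) emitted.
- stu_id=6: 2 matching e row(s), so 2 row(s) emitted.
- stu_id=1: 1 matching e row(s), so 1 row(s) emitted.
- stu_id=3: 1 matching e row(s), so 1 row(s) emitted.
- stu_id=8: 1 matching e row(s), so 1 row(s) emitted.
- stu_id=6: 2 matching e row(s), so 2 row(s) emitted.
- stu_id=3: 1 matching e row(s), so 1 row(s) emitted.
After projecting and ordering:
e.grade | e.stu_id | e.course | s.stu_id
A | 8 | Bio | 8
C | 3 | Art | 3
C | 3 | Art | 3
D | 1 | Chem | 1
D | 6 | CS | 6
D | 6 | CS | 6
F | 5 | Bio | 5
F | 6 | Bio | 6
F | 6 | Bio | 6
NULL | 5 | Law | 5

(A, 8, Bio, 8); (C, 3, Art, 3); (C, 3, Art, 3); (D, 1, Chem, 1); (D, 6, CS, 6); (D, 6, CS, 6); (F, 5, Bio, 5); (F, 6, Bio, 6); (F, 6, Bio, 6); (NULL, 5, Law, 5)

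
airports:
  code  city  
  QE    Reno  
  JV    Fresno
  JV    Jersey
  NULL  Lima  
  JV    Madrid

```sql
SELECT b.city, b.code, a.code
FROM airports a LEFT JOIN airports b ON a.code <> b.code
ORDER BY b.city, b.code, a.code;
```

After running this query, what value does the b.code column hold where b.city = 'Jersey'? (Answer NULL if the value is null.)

JV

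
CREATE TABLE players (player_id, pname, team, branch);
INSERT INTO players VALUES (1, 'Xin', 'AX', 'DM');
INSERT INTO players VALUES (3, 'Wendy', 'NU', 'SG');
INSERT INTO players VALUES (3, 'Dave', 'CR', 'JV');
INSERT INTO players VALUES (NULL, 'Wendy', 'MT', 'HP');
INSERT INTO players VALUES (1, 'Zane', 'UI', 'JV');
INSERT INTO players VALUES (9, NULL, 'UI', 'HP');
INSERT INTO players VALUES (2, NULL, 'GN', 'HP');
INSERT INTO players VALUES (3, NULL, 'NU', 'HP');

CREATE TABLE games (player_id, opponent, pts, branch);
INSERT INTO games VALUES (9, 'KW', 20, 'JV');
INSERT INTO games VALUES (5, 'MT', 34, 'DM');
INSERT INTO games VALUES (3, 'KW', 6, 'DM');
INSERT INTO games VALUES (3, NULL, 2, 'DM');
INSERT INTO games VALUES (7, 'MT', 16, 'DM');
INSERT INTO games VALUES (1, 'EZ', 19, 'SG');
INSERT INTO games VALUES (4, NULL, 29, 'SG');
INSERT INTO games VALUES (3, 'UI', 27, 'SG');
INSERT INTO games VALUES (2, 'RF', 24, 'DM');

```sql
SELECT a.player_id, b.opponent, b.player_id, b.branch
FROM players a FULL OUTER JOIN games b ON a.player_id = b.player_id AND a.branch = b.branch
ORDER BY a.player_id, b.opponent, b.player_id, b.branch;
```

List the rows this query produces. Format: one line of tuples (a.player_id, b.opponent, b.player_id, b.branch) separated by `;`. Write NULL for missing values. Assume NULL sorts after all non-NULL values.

(1, NULL, NULL, NULL); (1, NULL, NULL, NULL); (2, NULL, NULL, NULL); (3, UI, 3, SG); (3, NULL, NULL, NULL); (3, NULL, NULL, NULL); (9, NULL, NULL, NULL); (NULL, EZ, 1, SG); (NULL, KW, 3, DM); (NULL, KW, 9, JV); (NULL, MT, 5, DM); (NULL, MT, 7, DM); (NULL, RF, 2, DM); (NULL, NULL, 3, DM); (NULL, NULL, 4, SG); (NULL, NULL, NULL, NULL)

FULL OUTER JOIN keeps every row from both sides; unmatched rows get NULL for the other side's columns.
Matching on a.player_id = b.player_id AND a.branch = b.branch. A NULL in a compared column never satisfies the condition.
- a[0] player_id=1, branch=DM → no match; kept with NULLs on the b side.
- a[1] player_id=3, branch=SG → 1 match(es) in b → 1 row(s).
- a[2] player_id=3, branch=JV → no match; kept with NULLs on the b side.
- a[3] player_id=NULL, branch=HP → no match; kept with NULLs on the b side.
- a[4] player_id=1, branch=JV → no match; kept with NULLs on the b side.
- a[5] player_id=9, branch=HP → no match; kept with NULLs on the b side.
- a[6] player_id=2, branch=HP → no match; kept with NULLs on the b side.
- a[7] player_id=3, branch=HP → no match; kept with NULLs on the b side.
- plus 8 unmatched b row(s), each kept with NULL a columns.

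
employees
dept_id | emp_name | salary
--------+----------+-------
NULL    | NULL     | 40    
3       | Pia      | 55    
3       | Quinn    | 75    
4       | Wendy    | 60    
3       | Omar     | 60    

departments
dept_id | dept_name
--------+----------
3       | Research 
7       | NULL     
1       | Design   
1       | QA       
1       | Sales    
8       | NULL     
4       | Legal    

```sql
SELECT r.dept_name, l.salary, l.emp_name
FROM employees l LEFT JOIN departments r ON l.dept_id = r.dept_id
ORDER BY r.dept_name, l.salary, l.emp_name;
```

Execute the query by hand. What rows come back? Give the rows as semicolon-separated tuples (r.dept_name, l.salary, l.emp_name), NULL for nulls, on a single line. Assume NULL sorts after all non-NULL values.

(Legal, 60, Wendy); (Research, 55, Pia); (Research, 60, Omar); (Research, 75, Quinn); (NULL, 40, NULL)

LEFT JOIN keeps every row from `employees`; unmatched rows get NULL for `departments`'s columns.
Matching on l.dept_id = r.dept_id. A NULL in a compared column never satisfies the condition.
- l (dept_id=NULL) has no partner → padded with NULL.
- l (dept_id=3) pairs with 1 row(s) of r.
- l (dept_id=3) pairs with 1 row(s) of r.
- l (dept_id=4) pairs with 1 row(s) of r.
- l (dept_id=3) pairs with 1 row(s) of r.
After projecting and ordering:
r.dept_name | l.salary | l.emp_name
Legal | 60 | Wendy
Research | 55 | Pia
Research | 60 | Omar
Research | 75 | Quinn
NULL | 40 | NULL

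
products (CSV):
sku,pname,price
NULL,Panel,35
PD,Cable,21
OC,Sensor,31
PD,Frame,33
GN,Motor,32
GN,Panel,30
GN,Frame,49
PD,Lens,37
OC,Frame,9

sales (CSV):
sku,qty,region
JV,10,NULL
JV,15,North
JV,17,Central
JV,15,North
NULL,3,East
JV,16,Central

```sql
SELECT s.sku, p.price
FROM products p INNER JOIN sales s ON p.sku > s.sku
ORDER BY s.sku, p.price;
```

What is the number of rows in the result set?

INNER JOIN keeps only pairs where the ON condition holds.
Matching on p.sku > s.sku. A NULL in a compared column never satisfies the condition.
Matched pairs: 25.
Total: 25 rows.

25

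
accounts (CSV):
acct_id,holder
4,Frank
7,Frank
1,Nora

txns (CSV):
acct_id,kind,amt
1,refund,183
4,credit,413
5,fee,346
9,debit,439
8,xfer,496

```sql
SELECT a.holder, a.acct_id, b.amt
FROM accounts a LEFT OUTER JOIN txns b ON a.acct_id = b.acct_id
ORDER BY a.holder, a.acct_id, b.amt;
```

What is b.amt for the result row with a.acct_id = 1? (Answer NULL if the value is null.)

183

LEFT JOIN keeps every row from `accounts`; unmatched rows get NULL for `txns`'s columns.
Matching on a.acct_id = b.acct_id.
- a row (acct_id=4): matches 1 b row(s) → 1 output row(s).
- a row (acct_id=7): no match → kept, b columns NULL.
- a row (acct_id=1): matches 1 b row(s) → 1 output row(s).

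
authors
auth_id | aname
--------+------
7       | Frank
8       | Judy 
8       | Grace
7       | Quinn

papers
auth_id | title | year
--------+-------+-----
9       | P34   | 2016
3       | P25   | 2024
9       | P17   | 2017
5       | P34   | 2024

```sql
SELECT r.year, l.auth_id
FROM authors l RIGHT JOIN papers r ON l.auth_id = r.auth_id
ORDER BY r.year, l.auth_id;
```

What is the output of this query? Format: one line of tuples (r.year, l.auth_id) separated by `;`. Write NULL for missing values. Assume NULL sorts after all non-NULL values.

RIGHT JOIN keeps every row from `papers`; unmatched rows get NULL for `authors`'s columns.
Matching on l.auth_id = r.auth_id.
- l row (auth_id=7): no match.
- l row (auth_id=8): no match.
- l row (auth_id=8): no match.
- l row (auth_id=7): no match.
- 4 r row(s) had no l match → kept, l columns NULL.
After projecting and ordering:
r.year | l.auth_id
2016 | NULL
2017 | NULL
2024 | NULL
2024 | NULL

(2016, NULL); (2017, NULL); (2024, NULL); (2024, NULL)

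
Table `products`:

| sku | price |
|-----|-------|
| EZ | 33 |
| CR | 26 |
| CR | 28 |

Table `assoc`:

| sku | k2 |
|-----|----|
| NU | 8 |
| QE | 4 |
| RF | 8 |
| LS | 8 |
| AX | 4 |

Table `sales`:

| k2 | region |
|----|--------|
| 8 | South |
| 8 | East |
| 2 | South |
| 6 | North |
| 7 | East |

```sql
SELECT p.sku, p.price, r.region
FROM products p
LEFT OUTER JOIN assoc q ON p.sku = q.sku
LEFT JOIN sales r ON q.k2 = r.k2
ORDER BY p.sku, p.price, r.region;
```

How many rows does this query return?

3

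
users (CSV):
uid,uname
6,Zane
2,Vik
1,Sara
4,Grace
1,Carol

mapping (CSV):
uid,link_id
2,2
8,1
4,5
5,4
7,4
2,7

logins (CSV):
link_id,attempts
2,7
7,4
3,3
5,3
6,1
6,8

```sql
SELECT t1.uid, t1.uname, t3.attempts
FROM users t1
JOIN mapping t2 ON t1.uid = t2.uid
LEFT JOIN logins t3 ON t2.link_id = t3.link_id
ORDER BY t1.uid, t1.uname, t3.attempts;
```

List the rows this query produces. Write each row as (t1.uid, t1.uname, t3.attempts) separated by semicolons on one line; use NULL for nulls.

(2, Vik, 4); (2, Vik, 7); (4, Grace, 3)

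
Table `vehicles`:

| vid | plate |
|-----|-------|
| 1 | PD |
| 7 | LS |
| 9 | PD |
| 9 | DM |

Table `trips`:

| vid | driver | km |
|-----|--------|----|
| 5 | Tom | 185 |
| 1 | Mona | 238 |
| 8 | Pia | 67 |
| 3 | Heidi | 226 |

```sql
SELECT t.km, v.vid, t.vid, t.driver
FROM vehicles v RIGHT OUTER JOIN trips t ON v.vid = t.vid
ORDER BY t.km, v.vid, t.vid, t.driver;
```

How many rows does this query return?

RIGHT JOIN keeps every row from `trips`; unmatched rows get NULL for `vehicles`'s columns.
Matching on v.vid = t.vid.
Matched pairs: 1; unmatched t rows kept: 3.
Total: 1 matched + 3 padded = 4 rows.

4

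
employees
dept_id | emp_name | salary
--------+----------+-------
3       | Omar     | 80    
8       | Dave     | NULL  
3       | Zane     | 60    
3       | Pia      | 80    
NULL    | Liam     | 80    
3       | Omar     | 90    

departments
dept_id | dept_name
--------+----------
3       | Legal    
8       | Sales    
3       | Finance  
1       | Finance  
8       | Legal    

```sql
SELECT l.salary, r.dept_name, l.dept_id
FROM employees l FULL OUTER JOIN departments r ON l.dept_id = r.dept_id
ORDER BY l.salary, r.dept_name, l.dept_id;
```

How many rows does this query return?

FULL OUTER JOIN keeps every row from both sides; unmatched rows get NULL for the other side's columns.
Matching on l.dept_id = r.dept_id. A NULL in a compared column never satisfies the condition.
Matched pairs: 10; unmatched l rows kept: 1; unmatched r rows kept: 1.
Total: 10 matched + 2 padded = 12 rows.

12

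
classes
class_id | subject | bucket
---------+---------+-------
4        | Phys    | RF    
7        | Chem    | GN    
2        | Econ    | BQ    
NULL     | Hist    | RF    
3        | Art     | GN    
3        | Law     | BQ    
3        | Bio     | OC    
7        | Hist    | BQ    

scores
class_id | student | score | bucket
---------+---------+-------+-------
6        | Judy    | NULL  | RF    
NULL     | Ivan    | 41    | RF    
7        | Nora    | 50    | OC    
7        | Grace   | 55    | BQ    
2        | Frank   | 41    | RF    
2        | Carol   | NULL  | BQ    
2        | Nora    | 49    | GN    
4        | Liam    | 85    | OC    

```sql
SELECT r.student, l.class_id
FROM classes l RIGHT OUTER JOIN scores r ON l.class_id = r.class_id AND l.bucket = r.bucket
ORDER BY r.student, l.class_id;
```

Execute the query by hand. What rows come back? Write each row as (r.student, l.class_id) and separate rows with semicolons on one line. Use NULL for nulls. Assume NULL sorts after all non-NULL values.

RIGHT JOIN keeps every row from `scores`; unmatched rows get NULL for `classes`'s columns.
Matching on l.class_id = r.class_id AND l.bucket = r.bucket. A NULL in a compared column never satisfies the condition.
- class_id=4, bucket=RF: no matching r row.
- class_id=7, bucket=GN: no matching r row.
- class_id=2, bucket=BQ: 1 matching r row(s), so 1 row(s) emitted.
- class_id=NULL, bucket=RF: no matching r row.
- class_id=3, bucket=GN: no matching r row.
- class_id=3, bucket=BQ: no matching r row.
- class_id=3, bucket=OC: no matching r row.
- class_id=7, bucket=BQ: 1 matching r row(s), so 1 row(s) emitted.
- 6 row(s) from r found no l partner → padded with NULL.
After projecting and ordering:
r.student | l.class_id
Carol | 2
Frank | NULL
Grace | 7
Ivan | NULL
Judy | NULL
Liam | NULL
Nora | NULL
Nora | NULL

(Carol, 2); (Frank, NULL); (Grace, 7); (Ivan, NULL); (Judy, NULL); (Liam, NULL); (Nora, NULL); (Nora, NULL)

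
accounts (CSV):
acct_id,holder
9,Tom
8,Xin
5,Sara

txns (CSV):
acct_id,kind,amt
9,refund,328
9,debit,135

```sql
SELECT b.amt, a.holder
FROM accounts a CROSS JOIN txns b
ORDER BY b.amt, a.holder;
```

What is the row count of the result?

CROSS JOIN pairs every row of `accounts` with every row of `txns`: 3 × 2 = 6 rows.

6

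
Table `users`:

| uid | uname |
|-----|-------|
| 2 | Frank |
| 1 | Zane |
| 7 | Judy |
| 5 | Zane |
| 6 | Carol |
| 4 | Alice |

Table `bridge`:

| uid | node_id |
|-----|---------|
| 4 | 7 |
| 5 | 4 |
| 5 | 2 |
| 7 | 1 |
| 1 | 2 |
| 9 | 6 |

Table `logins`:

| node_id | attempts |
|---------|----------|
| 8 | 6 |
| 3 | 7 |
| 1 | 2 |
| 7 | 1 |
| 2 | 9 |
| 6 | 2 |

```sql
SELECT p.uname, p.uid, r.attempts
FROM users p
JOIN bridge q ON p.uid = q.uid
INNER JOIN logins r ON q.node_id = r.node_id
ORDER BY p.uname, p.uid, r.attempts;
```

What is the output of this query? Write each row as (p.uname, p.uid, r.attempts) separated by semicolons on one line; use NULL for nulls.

Evaluate left to right. First `users p INNER JOIN bridge q` on uid: 5 row(s).
Then INNER JOIN `logins r` on node_id: keep only rows whose q.node_id appears in r.

(Alice, 4, 1); (Judy, 7, 2); (Zane, 1, 9); (Zane, 5, 9)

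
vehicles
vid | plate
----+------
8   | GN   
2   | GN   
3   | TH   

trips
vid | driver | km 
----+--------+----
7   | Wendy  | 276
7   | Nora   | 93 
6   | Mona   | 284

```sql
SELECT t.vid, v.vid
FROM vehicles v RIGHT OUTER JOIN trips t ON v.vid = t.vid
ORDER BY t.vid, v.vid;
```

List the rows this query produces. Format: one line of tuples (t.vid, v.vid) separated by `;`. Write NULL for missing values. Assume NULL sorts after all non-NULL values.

(6, NULL); (7, NULL); (7, NULL)

RIGHT JOIN keeps every row from `trips`; unmatched rows get NULL for `vehicles`'s columns.
Matching on v.vid = t.vid.
Matched pairs: 0; unmatched t rows kept: 3.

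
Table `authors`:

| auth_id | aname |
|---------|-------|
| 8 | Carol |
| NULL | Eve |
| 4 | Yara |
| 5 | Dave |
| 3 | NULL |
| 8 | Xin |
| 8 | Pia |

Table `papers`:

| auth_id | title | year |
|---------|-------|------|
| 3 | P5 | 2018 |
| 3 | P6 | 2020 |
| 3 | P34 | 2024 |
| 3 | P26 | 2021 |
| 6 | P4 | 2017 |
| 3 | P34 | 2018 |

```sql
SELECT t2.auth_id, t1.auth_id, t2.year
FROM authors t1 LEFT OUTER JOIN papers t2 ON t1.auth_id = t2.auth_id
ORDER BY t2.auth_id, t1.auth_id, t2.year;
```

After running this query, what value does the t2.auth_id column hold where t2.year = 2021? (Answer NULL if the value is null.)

3

LEFT JOIN keeps every row from `authors`; unmatched rows get NULL for `papers`'s columns.
Matching on t1.auth_id = t2.auth_id. A NULL in a compared column never satisfies the condition.
- t1 (auth_id=8) has no partner → padded with NULL.
- t1 (auth_id=NULL) has no partner → padded with NULL.
- t1 (auth_id=4) has no partner → padded with NULL.
- t1 (auth_id=5) has no partner → padded with NULL.
- t1 (auth_id=3) pairs with 5 row(s) of t2.
- t1 (auth_id=8) has no partner → padded with NULL.
- t1 (auth_id=8) has no partner → padded with NULL.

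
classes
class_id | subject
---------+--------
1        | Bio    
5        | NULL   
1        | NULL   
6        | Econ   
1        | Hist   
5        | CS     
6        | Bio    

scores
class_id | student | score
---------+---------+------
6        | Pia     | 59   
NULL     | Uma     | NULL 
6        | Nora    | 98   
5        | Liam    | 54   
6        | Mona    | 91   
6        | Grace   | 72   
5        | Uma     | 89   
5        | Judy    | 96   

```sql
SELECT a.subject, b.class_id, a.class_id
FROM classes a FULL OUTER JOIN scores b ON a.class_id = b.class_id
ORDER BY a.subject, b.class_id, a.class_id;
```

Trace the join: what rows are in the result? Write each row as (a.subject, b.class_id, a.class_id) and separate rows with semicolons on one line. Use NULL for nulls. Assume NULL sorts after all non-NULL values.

(Bio, 6, 6); (Bio, 6, 6); (Bio, 6, 6); (Bio, 6, 6); (Bio, NULL, 1); (CS, 5, 5); (CS, 5, 5); (CS, 5, 5); (Econ, 6, 6); (Econ, 6, 6); (Econ, 6, 6); (Econ, 6, 6); (Hist, NULL, 1); (NULL, 5, 5); (NULL, 5, 5); (NULL, 5, 5); (NULL, NULL, 1); (NULL, NULL, NULL)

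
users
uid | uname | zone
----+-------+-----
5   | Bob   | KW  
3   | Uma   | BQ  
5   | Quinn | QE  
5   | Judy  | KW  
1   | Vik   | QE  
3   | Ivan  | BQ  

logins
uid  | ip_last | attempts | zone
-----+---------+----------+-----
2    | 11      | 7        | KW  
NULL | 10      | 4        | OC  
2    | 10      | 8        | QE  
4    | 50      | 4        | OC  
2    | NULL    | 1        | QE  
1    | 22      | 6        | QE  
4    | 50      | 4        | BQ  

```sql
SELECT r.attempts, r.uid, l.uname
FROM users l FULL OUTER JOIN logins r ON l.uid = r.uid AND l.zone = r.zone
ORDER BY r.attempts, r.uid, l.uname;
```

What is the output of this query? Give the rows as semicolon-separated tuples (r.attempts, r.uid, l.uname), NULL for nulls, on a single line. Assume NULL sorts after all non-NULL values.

(1, 2, NULL); (4, 4, NULL); (4, 4, NULL); (4, NULL, NULL); (6, 1, Vik); (7, 2, NULL); (8, 2, NULL); (NULL, NULL, Bob); (NULL, NULL, Ivan); (NULL, NULL, Judy); (NULL, NULL, Quinn); (NULL, NULL, Uma)

FULL OUTER JOIN keeps every row from both sides; unmatched rows get NULL for the other side's columns.
Matching on l.uid = r.uid AND l.zone = r.zone. A NULL in a compared column never satisfies the condition.
Matched pairs: 1; unmatched l rows kept: 5; unmatched r rows kept: 6.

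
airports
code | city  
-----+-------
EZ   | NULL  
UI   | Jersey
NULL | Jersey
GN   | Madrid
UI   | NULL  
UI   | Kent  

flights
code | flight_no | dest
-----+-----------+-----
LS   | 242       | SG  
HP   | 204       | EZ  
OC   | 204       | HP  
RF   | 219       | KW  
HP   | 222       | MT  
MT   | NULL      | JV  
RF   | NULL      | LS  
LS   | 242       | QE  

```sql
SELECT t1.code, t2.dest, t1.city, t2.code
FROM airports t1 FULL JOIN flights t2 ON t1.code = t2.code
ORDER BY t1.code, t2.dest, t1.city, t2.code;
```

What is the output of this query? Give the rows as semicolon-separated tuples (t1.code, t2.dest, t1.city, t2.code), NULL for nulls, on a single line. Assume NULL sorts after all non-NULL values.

FULL OUTER JOIN keeps every row from both sides; unmatched rows get NULL for the other side's columns.
Matching on t1.code = t2.code. A NULL in a compared column never satisfies the condition.
Matched pairs: 0; unmatched t1 rows kept: 6; unmatched t2 rows kept: 8.

(EZ, NULL, NULL, NULL); (GN, NULL, Madrid, NULL); (UI, NULL, Jersey, NULL); (UI, NULL, Kent, NULL); (UI, NULL, NULL, NULL); (NULL, EZ, NULL, HP); (NULL, HP, NULL, OC); (NULL, JV, NULL, MT); (NULL, KW, NULL, RF); (NULL, LS, NULL, RF); (NULL, MT, NULL, HP); (NULL, QE, NULL, LS); (NULL, SG, NULL, LS); (NULL, NULL, Jersey, NULL)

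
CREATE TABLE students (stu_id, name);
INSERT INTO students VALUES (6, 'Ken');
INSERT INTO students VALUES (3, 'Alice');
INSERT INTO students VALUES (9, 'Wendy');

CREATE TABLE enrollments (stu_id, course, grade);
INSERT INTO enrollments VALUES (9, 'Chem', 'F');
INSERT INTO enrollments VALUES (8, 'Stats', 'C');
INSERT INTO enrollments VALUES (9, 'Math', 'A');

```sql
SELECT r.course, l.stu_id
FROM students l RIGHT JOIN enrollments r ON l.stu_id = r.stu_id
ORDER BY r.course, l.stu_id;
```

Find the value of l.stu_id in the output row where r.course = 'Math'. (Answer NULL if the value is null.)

RIGHT JOIN keeps every row from `enrollments`; unmatched rows get NULL for `students`'s columns.
Matching on l.stu_id = r.stu_id.
Matched pairs: 2; unmatched r rows kept: 1.

9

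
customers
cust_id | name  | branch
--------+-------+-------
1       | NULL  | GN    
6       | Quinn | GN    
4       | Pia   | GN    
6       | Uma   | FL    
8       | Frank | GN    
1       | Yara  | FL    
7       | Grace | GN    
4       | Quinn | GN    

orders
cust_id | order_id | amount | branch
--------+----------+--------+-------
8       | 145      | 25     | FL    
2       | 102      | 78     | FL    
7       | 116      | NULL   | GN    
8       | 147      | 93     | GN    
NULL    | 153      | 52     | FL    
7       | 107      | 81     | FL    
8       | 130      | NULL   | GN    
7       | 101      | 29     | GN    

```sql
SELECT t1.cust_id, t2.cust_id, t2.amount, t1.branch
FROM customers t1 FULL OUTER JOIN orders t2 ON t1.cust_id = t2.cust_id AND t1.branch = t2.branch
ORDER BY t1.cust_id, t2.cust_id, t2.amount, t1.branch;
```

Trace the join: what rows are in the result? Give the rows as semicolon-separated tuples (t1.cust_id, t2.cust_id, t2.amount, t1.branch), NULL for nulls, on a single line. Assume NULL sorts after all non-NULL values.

FULL OUTER JOIN keeps every row from both sides; unmatched rows get NULL for the other side's columns.
Matching on t1.cust_id = t2.cust_id AND t1.branch = t2.branch. A NULL in a compared column never satisfies the condition.
Matched pairs: 4; unmatched t1 rows kept: 6; unmatched t2 rows kept: 4.

(1, NULL, NULL, FL); (1, NULL, NULL, GN); (4, NULL, NULL, GN); (4, NULL, NULL, GN); (6, NULL, NULL, FL); (6, NULL, NULL, GN); (7, 7, 29, GN); (7, 7, NULL, GN); (8, 8, 93, GN); (8, 8, NULL, GN); (NULL, 2, 78, NULL); (NULL, 7, 81, NULL); (NULL, 8, 25, NULL); (NULL, NULL, 52, NULL)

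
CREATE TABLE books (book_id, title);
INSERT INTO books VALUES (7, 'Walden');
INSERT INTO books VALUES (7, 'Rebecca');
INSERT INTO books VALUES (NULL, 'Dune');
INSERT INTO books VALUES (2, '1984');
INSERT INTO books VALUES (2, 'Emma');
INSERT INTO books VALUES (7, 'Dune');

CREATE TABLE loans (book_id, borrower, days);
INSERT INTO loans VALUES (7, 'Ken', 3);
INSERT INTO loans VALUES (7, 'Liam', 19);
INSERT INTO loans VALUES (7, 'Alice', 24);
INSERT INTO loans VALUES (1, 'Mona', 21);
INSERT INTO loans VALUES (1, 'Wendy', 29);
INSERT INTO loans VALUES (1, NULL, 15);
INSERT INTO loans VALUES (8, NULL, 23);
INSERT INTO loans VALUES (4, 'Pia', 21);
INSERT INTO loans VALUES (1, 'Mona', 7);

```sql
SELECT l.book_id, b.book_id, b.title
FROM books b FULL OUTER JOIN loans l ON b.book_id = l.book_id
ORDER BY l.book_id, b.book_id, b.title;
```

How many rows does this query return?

18

FULL OUTER JOIN keeps every row from both sides; unmatched rows get NULL for the other side's columns.
Matching on b.book_id = l.book_id. A NULL in a compared column never satisfies the condition.
Matched pairs: 9; unmatched b rows kept: 3; unmatched l rows kept: 6.
Total: 9 matched + 9 padded = 18 rows.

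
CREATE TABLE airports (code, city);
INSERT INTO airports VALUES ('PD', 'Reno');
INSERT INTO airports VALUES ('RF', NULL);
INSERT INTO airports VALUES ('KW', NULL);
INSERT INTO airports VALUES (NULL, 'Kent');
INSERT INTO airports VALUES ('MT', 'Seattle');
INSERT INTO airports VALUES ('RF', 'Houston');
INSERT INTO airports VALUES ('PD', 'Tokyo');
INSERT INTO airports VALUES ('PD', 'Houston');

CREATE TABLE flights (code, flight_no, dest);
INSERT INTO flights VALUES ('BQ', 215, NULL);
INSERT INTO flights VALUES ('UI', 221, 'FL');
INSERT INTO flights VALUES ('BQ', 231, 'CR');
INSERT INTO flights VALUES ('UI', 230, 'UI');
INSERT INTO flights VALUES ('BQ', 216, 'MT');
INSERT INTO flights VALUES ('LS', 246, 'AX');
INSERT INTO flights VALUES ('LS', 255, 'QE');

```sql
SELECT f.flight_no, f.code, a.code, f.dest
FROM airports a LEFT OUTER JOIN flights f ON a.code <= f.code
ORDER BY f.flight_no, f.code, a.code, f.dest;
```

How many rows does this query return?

17

LEFT JOIN keeps every row from `airports`; unmatched rows get NULL for `flights`'s columns.
Matching on a.code <= f.code. A NULL in a compared column never satisfies the condition.
Matched pairs: 16; unmatched a rows kept: 1.
Total: 16 matched + 1 padded = 17 rows.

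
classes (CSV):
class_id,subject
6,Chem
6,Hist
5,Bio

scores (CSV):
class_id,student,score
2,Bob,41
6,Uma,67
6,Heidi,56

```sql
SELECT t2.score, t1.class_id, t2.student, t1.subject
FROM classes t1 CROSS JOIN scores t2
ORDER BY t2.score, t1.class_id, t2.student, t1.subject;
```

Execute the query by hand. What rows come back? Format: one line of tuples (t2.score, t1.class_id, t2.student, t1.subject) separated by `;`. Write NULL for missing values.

CROSS JOIN pairs every row of `classes` with every row of `scores`: 3 × 3 = 9 rows.
After projecting and ordering:
t2.score | t1.class_id | t2.student | t1.subject
41 | 5 | Bob | Bio
41 | 6 | Bob | Chem
41 | 6 | Bob | Hist
56 | 5 | Heidi | Bio
56 | 6 | Heidi | Chem
56 | 6 | Heidi | Hist
67 | 5 | Uma | Bio
67 | 6 | Uma | Chem
67 | 6 | Uma | Hist

(41, 5, Bob, Bio); (41, 6, Bob, Chem); (41, 6, Bob, Hist); (56, 5, Heidi, Bio); (56, 6, Heidi, Chem); (56, 6, Heidi, Hist); (67, 5, Uma, Bio); (67, 6, Uma, Chem); (67, 6, Uma, Hist)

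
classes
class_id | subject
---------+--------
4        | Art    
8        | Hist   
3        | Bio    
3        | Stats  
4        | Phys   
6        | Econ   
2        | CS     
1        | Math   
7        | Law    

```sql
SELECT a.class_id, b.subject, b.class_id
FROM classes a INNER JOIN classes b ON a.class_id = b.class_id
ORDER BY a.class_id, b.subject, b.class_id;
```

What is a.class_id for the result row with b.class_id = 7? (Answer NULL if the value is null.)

INNER JOIN keeps only pairs where the ON condition holds.
Matching on a.class_id = b.class_id.
- a (class_id=4) pairs with 2 row(s) of b.
- a (class_id=8) pairs with 1 row(s) of b.
- a (class_id=3) pairs with 2 row(s) of b.
- a (class_id=3) pairs with 2 row(s) of b.
- a (class_id=4) pairs with 2 row(s) of b.
- a (class_id=6) pairs with 1 row(s) of b.
- a (class_id=2) pairs with 1 row(s) of b.
- a (class_id=1) pairs with 1 row(s) of b.
- a (class_id=7) pairs with 1 row(s) of b.

7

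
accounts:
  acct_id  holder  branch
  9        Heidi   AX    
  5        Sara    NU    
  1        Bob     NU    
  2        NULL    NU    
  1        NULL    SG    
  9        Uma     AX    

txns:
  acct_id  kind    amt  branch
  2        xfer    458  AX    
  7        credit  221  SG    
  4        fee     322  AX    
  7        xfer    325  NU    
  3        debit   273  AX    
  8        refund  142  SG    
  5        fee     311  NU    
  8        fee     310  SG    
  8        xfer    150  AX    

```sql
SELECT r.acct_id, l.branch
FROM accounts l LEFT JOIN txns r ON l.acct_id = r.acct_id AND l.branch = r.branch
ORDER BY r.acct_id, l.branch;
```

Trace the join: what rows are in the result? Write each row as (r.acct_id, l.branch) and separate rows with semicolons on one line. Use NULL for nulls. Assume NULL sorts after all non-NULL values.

(5, NU); (NULL, AX); (NULL, AX); (NULL, NU); (NULL, NU); (NULL, SG)

LEFT JOIN keeps every row from `accounts`; unmatched rows get NULL for `txns`'s columns.
Matching on l.acct_id = r.acct_id AND l.branch = r.branch.
Matched pairs: 1; unmatched l rows kept: 5.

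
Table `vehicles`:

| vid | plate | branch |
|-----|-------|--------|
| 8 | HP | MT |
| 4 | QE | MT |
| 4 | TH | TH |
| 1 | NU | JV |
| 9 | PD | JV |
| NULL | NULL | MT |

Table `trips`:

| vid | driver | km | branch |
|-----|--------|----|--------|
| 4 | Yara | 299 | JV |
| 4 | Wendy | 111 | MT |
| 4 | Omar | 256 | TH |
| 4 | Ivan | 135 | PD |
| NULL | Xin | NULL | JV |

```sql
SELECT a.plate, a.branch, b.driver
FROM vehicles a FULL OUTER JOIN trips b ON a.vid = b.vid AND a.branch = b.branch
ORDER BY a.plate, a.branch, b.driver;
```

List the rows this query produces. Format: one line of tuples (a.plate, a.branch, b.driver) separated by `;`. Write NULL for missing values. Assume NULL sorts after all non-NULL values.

(HP, MT, NULL); (NU, JV, NULL); (PD, JV, NULL); (QE, MT, Wendy); (TH, TH, Omar); (NULL, MT, NULL); (NULL, NULL, Ivan); (NULL, NULL, Xin); (NULL, NULL, Yara)

FULL OUTER JOIN keeps every row from both sides; unmatched rows get NULL for the other side's columns.
Matching on a.vid = b.vid AND a.branch = b.branch. A NULL in a compared column never satisfies the condition.
- a row (vid=8, branch=MT): no match → kept, b columns NULL.
- a row (vid=4, branch=MT): matches 1 b row(s) → 1 output row(s).
- a row (vid=4, branch=TH): matches 1 b row(s) → 1 output row(s).
- a row (vid=1, branch=JV): no match → kept, b columns NULL.
- a row (vid=9, branch=JV): no match → kept, b columns NULL.
- a row (vid=NULL, branch=MT): no match → kept, b columns NULL.
- plus 3 unmatched b row(s), each kept with NULL a columns.
After projecting and ordering:
a.plate | a.branch | b.driver
HP | MT | NULL
NU | JV | NULL
PD | JV | NULL
QE | MT | Wendy
TH | TH | Omar
NULL | MT | NULL
NULL | NULL | Ivan
NULL | NULL | Xin
NULL | NULL | Yara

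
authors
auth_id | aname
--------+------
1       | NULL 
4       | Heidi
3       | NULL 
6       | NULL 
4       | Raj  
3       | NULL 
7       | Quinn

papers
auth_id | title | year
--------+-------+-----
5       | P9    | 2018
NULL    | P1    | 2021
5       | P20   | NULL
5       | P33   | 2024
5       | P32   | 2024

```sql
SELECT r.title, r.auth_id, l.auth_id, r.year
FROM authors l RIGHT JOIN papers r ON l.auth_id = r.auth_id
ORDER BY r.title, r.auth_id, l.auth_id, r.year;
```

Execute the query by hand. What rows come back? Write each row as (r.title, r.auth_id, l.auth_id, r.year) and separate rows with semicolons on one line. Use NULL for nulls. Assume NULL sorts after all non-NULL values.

RIGHT JOIN keeps every row from `papers`; unmatched rows get NULL for `authors`'s columns.
Matching on l.auth_id = r.auth_id. A NULL in a compared column never satisfies the condition.
- auth_id=1: no matching r row.
- auth_id=4: no matching r row.
- auth_id=3: no matching r row.
- auth_id=6: no matching r row.
- auth_id=4: no matching r row.
- auth_id=3: no matching r row.
- auth_id=7: no matching r row.
- plus 5 unmatched r row(s), each kept with NULL l columns.
After projecting and ordering:
r.title | r.auth_id | l.auth_id | r.year
P1 | NULL | NULL | 2021
P20 | 5 | NULL | NULL
P32 | 5 | NULL | 2024
P33 | 5 | NULL | 2024
P9 | 5 | NULL | 2018

(P1, NULL, NULL, 2021); (P20, 5, NULL, NULL); (P32, 5, NULL, 2024); (P33, 5, NULL, 2024); (P9, 5, NULL, 2018)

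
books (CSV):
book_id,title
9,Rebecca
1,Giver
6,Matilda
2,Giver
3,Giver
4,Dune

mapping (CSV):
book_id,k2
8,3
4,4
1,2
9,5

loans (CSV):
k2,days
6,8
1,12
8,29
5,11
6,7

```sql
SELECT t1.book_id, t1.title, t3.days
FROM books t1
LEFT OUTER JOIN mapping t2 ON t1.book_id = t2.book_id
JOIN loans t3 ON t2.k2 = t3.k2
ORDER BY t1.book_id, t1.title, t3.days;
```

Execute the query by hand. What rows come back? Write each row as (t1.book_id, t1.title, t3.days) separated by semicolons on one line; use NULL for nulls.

(9, Rebecca, 11)

Evaluate left to right. First `books t1 LEFT JOIN mapping t2` on book_id: 6 row(s).
Then INNER JOIN `loans t3` on k2: keep only rows whose t2.k2 appears in t3.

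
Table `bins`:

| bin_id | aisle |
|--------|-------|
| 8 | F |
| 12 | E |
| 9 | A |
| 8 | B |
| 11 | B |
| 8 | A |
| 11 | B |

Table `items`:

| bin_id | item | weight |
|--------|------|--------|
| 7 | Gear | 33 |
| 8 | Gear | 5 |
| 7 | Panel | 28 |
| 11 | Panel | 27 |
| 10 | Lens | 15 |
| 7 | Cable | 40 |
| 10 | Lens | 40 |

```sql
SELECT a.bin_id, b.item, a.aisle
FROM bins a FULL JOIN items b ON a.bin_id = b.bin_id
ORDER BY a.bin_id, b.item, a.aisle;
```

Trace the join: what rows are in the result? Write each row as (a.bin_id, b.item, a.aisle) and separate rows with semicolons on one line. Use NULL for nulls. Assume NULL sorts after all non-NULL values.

FULL OUTER JOIN keeps every row from both sides; unmatched rows get NULL for the other side's columns.
Matching on a.bin_id = b.bin_id.
Matched pairs: 5; unmatched a rows kept: 2; unmatched b rows kept: 5.

(8, Gear, A); (8, Gear, B); (8, Gear, F); (9, NULL, A); (11, Panel, B); (11, Panel, B); (12, NULL, E); (NULL, Cable, NULL); (NULL, Gear, NULL); (NULL, Lens, NULL); (NULL, Lens, NULL); (NULL, Panel, NULL)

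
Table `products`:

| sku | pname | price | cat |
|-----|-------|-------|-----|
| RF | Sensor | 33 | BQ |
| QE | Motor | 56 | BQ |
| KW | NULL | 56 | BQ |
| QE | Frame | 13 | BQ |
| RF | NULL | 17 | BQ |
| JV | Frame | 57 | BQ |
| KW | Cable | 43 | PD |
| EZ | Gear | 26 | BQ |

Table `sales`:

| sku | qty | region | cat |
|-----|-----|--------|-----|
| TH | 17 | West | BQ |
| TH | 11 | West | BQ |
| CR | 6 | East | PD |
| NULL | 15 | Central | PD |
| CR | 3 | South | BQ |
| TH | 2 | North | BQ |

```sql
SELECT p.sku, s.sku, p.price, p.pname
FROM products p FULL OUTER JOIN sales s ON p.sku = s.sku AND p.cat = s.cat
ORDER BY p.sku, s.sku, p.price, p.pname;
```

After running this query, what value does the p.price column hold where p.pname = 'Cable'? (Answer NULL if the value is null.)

FULL OUTER JOIN keeps every row from both sides; unmatched rows get NULL for the other side's columns.
Matching on p.sku = s.sku AND p.cat = s.cat. A NULL in a compared column never satisfies the condition.
Matched pairs: 0; unmatched p rows kept: 8; unmatched s rows kept: 6.

43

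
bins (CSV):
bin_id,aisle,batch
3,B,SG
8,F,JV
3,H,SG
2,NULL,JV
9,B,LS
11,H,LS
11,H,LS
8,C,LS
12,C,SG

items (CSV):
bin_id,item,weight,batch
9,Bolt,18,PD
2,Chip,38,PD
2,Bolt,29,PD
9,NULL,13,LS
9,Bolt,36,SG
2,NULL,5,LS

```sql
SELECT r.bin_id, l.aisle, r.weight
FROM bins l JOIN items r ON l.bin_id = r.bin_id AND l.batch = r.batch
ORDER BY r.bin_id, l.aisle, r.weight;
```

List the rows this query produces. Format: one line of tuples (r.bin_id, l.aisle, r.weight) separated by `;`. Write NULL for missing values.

(9, B, 13)

INNER JOIN keeps only pairs where the ON condition holds.
Matching on l.bin_id = r.bin_id AND l.batch = r.batch.
- l (bin_id=3, batch=SG) has no partner → excluded.
- l (bin_id=8, batch=JV) has no partner → excluded.
- l (bin_id=3, batch=SG) has no partner → excluded.
- l (bin_id=2, batch=JV) has no partner → excluded.
- l (bin_id=9, batch=LS) pairs with 1 row(s) of r.
- l (bin_id=11, batch=LS) has no partner → excluded.
- l (bin_id=11, batch=LS) has no partner → excluded.
- l (bin_id=8, batch=LS) has no partner → excluded.
- l (bin_id=12, batch=SG) has no partner → excluded.
After projecting and ordering:
r.bin_id | l.aisle | r.weight
9 | B | 13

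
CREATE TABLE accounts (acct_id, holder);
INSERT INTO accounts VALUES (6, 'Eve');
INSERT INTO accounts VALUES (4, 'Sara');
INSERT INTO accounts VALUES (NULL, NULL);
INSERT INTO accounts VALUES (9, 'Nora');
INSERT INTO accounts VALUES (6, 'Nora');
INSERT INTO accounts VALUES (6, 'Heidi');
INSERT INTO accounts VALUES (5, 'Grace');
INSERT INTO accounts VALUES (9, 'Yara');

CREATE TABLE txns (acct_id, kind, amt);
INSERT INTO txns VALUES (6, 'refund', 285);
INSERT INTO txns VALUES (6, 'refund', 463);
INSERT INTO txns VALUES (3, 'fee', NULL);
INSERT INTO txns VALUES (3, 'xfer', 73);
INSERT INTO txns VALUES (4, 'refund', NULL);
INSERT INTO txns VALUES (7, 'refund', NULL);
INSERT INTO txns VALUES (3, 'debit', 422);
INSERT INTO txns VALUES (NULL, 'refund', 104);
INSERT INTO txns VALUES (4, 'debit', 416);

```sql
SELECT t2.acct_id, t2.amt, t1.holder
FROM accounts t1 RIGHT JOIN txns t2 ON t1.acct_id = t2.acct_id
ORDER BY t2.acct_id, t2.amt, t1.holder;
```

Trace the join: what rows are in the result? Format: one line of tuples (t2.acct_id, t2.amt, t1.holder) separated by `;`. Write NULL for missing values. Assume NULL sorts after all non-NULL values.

RIGHT JOIN keeps every row from `txns`; unmatched rows get NULL for `accounts`'s columns.
Matching on t1.acct_id = t2.acct_id. A NULL in a compared column never satisfies the condition.
Matched pairs: 8; unmatched t2 rows kept: 5.

(3, 73, NULL); (3, 422, NULL); (3, NULL, NULL); (4, 416, Sara); (4, NULL, Sara); (6, 285, Eve); (6, 285, Heidi); (6, 285, Nora); (6, 463, Eve); (6, 463, Heidi); (6, 463, Nora); (7, NULL, NULL); (NULL, 104, NULL)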